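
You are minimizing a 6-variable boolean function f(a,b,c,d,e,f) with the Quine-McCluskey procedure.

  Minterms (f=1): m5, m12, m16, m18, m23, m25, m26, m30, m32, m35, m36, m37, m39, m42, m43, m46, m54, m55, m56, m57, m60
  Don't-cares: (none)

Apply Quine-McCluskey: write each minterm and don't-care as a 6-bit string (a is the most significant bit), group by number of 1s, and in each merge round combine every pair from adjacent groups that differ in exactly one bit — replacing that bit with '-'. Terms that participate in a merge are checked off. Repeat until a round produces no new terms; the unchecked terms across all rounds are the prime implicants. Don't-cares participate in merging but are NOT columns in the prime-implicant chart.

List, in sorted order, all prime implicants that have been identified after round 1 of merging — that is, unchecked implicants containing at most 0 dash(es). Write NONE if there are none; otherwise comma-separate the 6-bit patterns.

001100

[col 0] 000101*, 001100, 010000*, 010010*, 010111*, 011001*, 011010*, 011110*, 100000*, 100011*, 100100*, 100101*, 100111*, 101010*, 101011*, 101110*, 110110*, 110111*, 111000*, 111001*, 111100*
[col 1] -00101, -10111, -11001, 01-010, 0100-0, 011-10, 1-0111, 10-011, 100-00, 100-11, 1001-1, 10010-, 101-10, 10101-, 11011-, 111-00, 11100-
Prime implicants: -00101, -10111, -11001, 001100, 01-010, 0100-0, 011-10, 1-0111, 10-011, 100-00, 100-11, 1001-1, 10010-, 101-10, 10101-, 11011-, 111-00, 11100-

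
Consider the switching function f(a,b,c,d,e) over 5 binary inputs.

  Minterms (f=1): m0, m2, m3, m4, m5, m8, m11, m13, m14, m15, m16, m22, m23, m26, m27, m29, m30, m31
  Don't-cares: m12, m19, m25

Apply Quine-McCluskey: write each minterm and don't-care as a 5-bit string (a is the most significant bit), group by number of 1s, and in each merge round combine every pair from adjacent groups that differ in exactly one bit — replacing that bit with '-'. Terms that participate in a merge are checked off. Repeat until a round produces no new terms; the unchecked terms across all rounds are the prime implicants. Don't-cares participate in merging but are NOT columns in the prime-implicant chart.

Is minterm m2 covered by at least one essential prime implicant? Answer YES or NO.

[col 0] 00000*, 00010*, 00011*, 00100*, 00101*, 01000*, 01011*, 01100*, 01101*, 01110*, 01111*, 10000*, 10011*, 10110*, 10111*, 11001*, 11010*, 11011*, 11101*, 11110*, 11111*
[col 1] -0000, -0011*, -1011*, -1101*, -1110*, -1111*, 0-000*, 0-011*, 0-100*, 0-101*, 00-00*, 000-0, 0001-, 0010-*, 01-00*, 01-11*, 011-0*, 011-1*, 0110-*, 0111-*, 1-011*, 1-110*, 1-111*, 10-11*, 1011-*, 11-01*, 11-10*, 11-11*, 110-1*, 1101-*, 111-1*, 1111-*
[col 2] --011, -1-11, -11-1, -111-, 0--00, 0-10-, 011--, 1--11, 1-11-, 11--1, 11-1-
Prime implicants: --011, -0000, -1-11, -11-1, -111-, 0--00, 0-10-, 000-0, 0001-, 011--, 1--11, 1-11-, 11--1, 11-1-
PI chart (minterm → PIs covering it):
  0 | -0000,0--00,000-0
  2 | 000-0,0001-
  3 | --011,0001-
  4 | 0--00,0-10-
  5 | 0-10-  (sole → essential)
  8 | 0--00  (sole → essential)
  11 | --011,-1-11
  13 | -11-1,0-10-,011--
  14 | -111-,011--
  15 | -1-11,-11-1,-111-,011--
  16 | -0000  (sole → essential)
  22 | 1-11-  (sole → essential)
  23 | 1--11,1-11-
  26 | 11-1-  (sole → essential)
  27 | --011,-1-11,1--11,11--1,11-1-
  29 | -11-1,11--1
  30 | -111-,1-11-,11-1-
  31 | -1-11,-11-1,-111-,1--11,1-11-,11--1,11-1-
Essential prime implicants: -0000, 0--00, 0-10-, 1-11-, 11-1-

NO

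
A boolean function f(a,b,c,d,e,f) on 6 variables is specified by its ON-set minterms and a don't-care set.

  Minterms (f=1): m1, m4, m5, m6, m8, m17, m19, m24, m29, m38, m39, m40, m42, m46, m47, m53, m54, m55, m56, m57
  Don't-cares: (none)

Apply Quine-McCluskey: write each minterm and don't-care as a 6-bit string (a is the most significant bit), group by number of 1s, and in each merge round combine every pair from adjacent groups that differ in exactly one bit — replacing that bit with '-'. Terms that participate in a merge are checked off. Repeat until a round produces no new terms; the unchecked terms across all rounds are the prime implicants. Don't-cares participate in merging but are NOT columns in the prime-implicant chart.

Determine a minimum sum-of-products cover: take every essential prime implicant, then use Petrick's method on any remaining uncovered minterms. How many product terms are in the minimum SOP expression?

[col 0] 000001*, 000100*, 000101*, 000110*, 001000*, 010001*, 010011*, 011000*, 011101, 100110*, 100111*, 101000*, 101010*, 101110*, 101111*, 110101*, 110110*, 110111*, 111000*, 111001*
[col 1] -00110, -01000*, -11000*, 0-0001, 0-1000*, 000-01, 0001-0, 00010-, 0100-1, 1-0110*, 1-0111*, 1-1000*, 10-110*, 10-111*, 10011-*, 101-10, 1010-0, 10111-*, 1101-1, 11011-*, 11100-
[col 2] --1000, 1-011-, 10-11-
Prime implicants: --1000, -00110, 0-0001, 000-01, 0001-0, 00010-, 0100-1, 011101, 1-011-, 10-11-, 101-10, 1010-0, 1101-1, 11100-
PI chart (minterm → PIs covering it):
  1 | 0-0001,000-01
  4 | 0001-0,00010-
  5 | 000-01,00010-
  6 | -00110,0001-0
  8 | --1000  (sole → essential)
  17 | 0-0001,0100-1
  19 | 0100-1  (sole → essential)
  24 | --1000  (sole → essential)
  29 | 011101  (sole → essential)
  38 | -00110,1-011-,10-11-
  39 | 1-011-,10-11-
  40 | --1000,1010-0
  42 | 101-10,1010-0
  46 | 10-11-,101-10
  47 | 10-11-  (sole → essential)
  53 | 1101-1  (sole → essential)
  54 | 1-011-  (sole → essential)
  55 | 1-011-,1101-1
  56 | --1000,11100-
  57 | 11100-  (sole → essential)
Essential prime implicants: --1000, 0100-1, 011101, 1-011-, 10-11-, 1101-1, 11100-
Petrick residual → 000-01, 0001-0, 101-10
Minimum SOP uses 10 PIs: cd'e'f' + a'b'c'e'f + a'b'c'df' + a'bc'd'f + a'bcde'f + ac'de + ab'de + ab'cef' + abc'df + abcd'e'

10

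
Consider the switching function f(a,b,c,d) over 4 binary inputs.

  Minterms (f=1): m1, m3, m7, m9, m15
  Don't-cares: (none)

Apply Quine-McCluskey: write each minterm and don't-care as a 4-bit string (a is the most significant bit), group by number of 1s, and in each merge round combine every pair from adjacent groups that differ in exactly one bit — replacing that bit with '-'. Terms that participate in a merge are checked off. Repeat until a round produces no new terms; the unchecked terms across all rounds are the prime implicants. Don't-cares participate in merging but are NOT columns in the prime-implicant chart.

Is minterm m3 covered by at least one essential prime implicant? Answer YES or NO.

Round 0: 0001✓ 0011✓ 0111✓ 1001✓ 1111✓
Round 1: -001 -111 0-11 00-1
PIs = {-001, -111, 0-11, 00-1}
Coverage chart:
  m1: -001,00-1
  m3: 0-11,00-1
  m7: -111,0-11
  m9: -001 ←essential
  m15: -111 ←essential
Essential: -001, -111

NO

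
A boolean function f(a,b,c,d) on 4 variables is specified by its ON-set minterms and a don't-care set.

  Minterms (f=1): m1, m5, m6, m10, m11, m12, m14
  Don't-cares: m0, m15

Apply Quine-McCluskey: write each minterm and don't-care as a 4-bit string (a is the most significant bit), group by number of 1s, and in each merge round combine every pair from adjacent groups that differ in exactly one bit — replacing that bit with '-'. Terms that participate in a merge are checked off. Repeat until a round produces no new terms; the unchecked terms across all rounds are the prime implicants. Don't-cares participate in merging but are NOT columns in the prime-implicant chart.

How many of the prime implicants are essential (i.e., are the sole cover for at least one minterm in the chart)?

[col 0] 0000*, 0001*, 0101*, 0110*, 1010*, 1011*, 1100*, 1110*, 1111*
[col 1] -110, 0-01, 000-, 1-10*, 1-11*, 101-*, 11-0, 111-*
[col 2] 1-1-
Prime implicants: -110, 0-01, 000-, 1-1-, 11-0
PI chart (minterm → PIs covering it):
  1 | 0-01,000-
  5 | 0-01  (sole → essential)
  6 | -110  (sole → essential)
  10 | 1-1-  (sole → essential)
  11 | 1-1-  (sole → essential)
  12 | 11-0  (sole → essential)
  14 | -110,1-1-,11-0
Essential prime implicants: -110, 0-01, 1-1-, 11-0

4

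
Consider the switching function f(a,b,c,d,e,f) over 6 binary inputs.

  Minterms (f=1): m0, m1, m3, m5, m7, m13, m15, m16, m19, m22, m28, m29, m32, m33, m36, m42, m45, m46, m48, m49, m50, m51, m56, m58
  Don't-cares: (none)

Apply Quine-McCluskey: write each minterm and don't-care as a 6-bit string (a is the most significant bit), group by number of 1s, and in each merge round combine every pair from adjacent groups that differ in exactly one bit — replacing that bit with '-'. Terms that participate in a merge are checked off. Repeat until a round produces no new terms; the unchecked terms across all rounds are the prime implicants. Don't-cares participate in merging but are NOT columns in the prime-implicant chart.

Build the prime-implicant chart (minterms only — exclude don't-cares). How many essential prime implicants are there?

8

[col 0] 000000*, 000001*, 000011*, 000101*, 000111*, 001101*, 001111*, 010000*, 010011*, 010110, 011100*, 011101*, 100000*, 100001*, 100100*, 101010*, 101101*, 101110*, 110000*, 110001*, 110010*, 110011*, 111000*, 111010*
[col 1] -00000*, -00001*, -01101, -10000*, -10011, 0-0000*, 0-0011, 0-1101, 00-101*, 00-111*, 000-01*, 000-11*, 0000-1*, 00000-*, 0001-1*, 0011-1*, 01110-, 1-0000*, 1-0001*, 1-1010, 100-00, 10000-*, 101-10, 11-000*, 11-010*, 1100-0*, 1100-1*, 11000-*, 11001-*, 1110-0*
[col 2] --0000, -0000-, 00-1-1, 000--1, 1-000-, 11-0-0, 1100--
Prime implicants: --0000, -0000-, -01101, -10011, 0-0011, 0-1101, 00-1-1, 000--1, 010110, 01110-, 1-000-, 1-1010, 100-00, 101-10, 11-0-0, 1100--
PI chart (minterm → PIs covering it):
  0 | --0000,-0000-
  1 | -0000-,000--1
  3 | 0-0011,000--1
  5 | 00-1-1,000--1
  7 | 00-1-1,000--1
  13 | -01101,0-1101,00-1-1
  15 | 00-1-1  (sole → essential)
  16 | --0000  (sole → essential)
  19 | -10011,0-0011
  22 | 010110  (sole → essential)
  28 | 01110-  (sole → essential)
  29 | 0-1101,01110-
  32 | --0000,-0000-,1-000-,100-00
  33 | -0000-,1-000-
  36 | 100-00  (sole → essential)
  42 | 1-1010,101-10
  45 | -01101  (sole → essential)
  46 | 101-10  (sole → essential)
  48 | --0000,1-000-,11-0-0,1100--
  49 | 1-000-,1100--
  50 | 11-0-0,1100--
  51 | -10011,1100--
  56 | 11-0-0  (sole → essential)
  58 | 1-1010,11-0-0
Essential prime implicants: --0000, -01101, 00-1-1, 010110, 01110-, 100-00, 101-10, 11-0-0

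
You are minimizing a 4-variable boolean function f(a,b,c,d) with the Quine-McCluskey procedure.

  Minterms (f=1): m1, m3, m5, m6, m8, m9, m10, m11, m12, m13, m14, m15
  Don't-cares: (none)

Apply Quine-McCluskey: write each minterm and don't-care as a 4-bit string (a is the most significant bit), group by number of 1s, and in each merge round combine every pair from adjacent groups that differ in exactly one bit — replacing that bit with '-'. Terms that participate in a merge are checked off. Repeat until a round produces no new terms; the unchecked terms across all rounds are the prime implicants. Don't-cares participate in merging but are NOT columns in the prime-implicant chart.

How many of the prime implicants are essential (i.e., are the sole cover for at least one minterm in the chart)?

Round 0: 0001✓ 0011✓ 0101✓ 0110✓ 1000✓ 1001✓ 1010✓ 1011✓ 1100✓ 1101✓ 1110✓ 1111✓
Round 1: -001✓ -011✓ -101✓ -110 0-01✓ 00-1✓ 1-00✓ 1-01✓ 1-10✓ 1-11✓ 10-0✓ 10-1✓ 100-✓ 101-✓ 11-0✓ 11-1✓ 110-✓ 111-✓
Round 2: --01 -0-1 1--0✓ 1--1✓ 1-0-✓ 1-1-✓ 10--✓ 11--✓
Round 3: 1---
PIs = {--01, -0-1, -110, 1---}
Coverage chart:
  m1: --01,-0-1
  m3: -0-1 ←essential
  m5: --01 ←essential
  m6: -110 ←essential
  m8: 1--- ←essential
  m9: --01,-0-1,1---
  m10: 1--- ←essential
  m11: -0-1,1---
  m12: 1--- ←essential
  m13: --01,1---
  m14: -110,1---
  m15: 1--- ←essential
Essential: --01, -0-1, -110, 1---

4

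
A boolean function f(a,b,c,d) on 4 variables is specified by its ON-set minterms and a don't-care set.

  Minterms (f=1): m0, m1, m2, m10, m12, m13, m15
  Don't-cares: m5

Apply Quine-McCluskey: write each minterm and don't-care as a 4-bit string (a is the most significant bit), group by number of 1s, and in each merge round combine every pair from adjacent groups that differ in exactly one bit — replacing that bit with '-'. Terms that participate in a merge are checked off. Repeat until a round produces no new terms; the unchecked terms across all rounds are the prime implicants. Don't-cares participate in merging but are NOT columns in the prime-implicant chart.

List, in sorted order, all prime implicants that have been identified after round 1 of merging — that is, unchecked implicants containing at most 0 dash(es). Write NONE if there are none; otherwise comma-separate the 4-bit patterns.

size-2^0 implicants → 0000(✓)  0001(✓)  0010(✓)  0101(✓)  1010(✓)  1100(✓)  1101(✓)  1111(✓)
size-2^1 implicants → -010  -101  0-01  00-0  000-  11-1  110-
Unchecked terms (primes): -010, -101, 0-01, 00-0, 000-, 11-1, 110-

NONE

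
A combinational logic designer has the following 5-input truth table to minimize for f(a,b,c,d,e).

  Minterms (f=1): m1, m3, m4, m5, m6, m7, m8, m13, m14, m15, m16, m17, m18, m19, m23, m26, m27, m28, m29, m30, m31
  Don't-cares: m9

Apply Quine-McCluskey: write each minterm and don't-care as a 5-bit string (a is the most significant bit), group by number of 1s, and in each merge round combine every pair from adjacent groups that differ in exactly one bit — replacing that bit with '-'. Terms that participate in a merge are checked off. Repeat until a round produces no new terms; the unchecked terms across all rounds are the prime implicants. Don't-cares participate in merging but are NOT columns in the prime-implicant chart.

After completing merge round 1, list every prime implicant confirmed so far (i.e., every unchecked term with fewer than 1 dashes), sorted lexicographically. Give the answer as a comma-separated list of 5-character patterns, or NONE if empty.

size-2^0 implicants → 00001(✓)  00011(✓)  00100(✓)  00101(✓)  00110(✓)  00111(✓)  01000(✓)  01001(✓)  01101(✓)  01110(✓)  01111(✓)  10000(✓)  10001(✓)  10010(✓)  10011(✓)  10111(✓)  11010(✓)  11011(✓)  11100(✓)  11101(✓)  11110(✓)  11111(✓)
size-2^1 implicants → -0001(✓)  -0011(✓)  -0111(✓)  -1101(✓)  -1110(✓)  -1111(✓)  0-001(✓)  0-101(✓)  0-110(✓)  0-111(✓)  00-01(✓)  00-11(✓)  000-1(✓)  001-0(✓)  001-1(✓)  0010-(✓)  0011-(✓)  01-01(✓)  0100-  011-1(✓)  0111-(✓)  1-010(✓)  1-011(✓)  1-111(✓)  10-11(✓)  100-0(✓)  100-1(✓)  1000-(✓)  1001-(✓)  11-10(✓)  11-11(✓)  1101-(✓)  111-0(✓)  111-1(✓)  1110-(✓)  1111-(✓)
size-2^2 implicants → --111  -0-11  -00-1  -11-1  -111-  0--01  0-1-1  0-11-  00--1  001--  1--11  1-01-  100--  11-1-  111--
Unchecked terms (primes): --111, -0-11, -00-1, -11-1, -111-, 0--01, 0-1-1, 0-11-, 00--1, 001--, 0100-, 1--11, 1-01-, 100--, 11-1-, 111--

NONE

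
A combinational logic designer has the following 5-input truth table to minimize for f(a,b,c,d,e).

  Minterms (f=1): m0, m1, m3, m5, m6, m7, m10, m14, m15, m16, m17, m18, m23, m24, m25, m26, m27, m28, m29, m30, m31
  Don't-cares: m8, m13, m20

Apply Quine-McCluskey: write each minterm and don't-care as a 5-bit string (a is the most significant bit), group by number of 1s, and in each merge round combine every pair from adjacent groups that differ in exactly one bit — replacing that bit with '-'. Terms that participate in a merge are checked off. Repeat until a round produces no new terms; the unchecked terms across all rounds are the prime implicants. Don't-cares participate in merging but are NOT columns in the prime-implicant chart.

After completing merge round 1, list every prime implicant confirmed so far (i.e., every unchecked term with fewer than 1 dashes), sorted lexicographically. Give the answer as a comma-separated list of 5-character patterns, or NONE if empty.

Round 0: 00000✓ 00001✓ 00011✓ 00101✓ 00110✓ 00111✓ 01000✓ 01010✓ 01101✓ 01110✓ 01111✓ 10000✓ 10001✓ 10010✓ 10100✓ 10111✓ 11000✓ 11001✓ 11010✓ 11011✓ 11100✓ 11101✓ 11110✓ 11111✓
Round 1: -0000✓ -0001✓ -0111✓ -1000✓ -1010✓ -1101✓ -1110✓ -1111✓ 0-000✓ 0-101✓ 0-110✓ 0-111✓ 00-01✓ 00-11✓ 000-1✓ 0000-✓ 001-1✓ 0011-✓ 01-10✓ 010-0✓ 011-1✓ 0111-✓ 1-000✓ 1-001✓ 1-010✓ 1-100✓ 1-111✓ 10-00✓ 100-0✓ 1000-✓ 11-00✓ 11-01✓ 11-10✓ 11-11✓ 110-0✓ 110-1✓ 1100-✓ 1101-✓ 111-0✓ 111-1✓ 1110-✓ 1111-✓
Round 2: --000 --111 -000- -1-10 -10-0 -11-1 -111- 0-1-1 0-11- 00--1 1--00 1-0-0 1-00- 11--0✓ 11--1✓ 11-0-✓ 11-1-✓ 110--✓ 111--✓
Round 3: 11---
PIs = {--000, --111, -000-, -1-10, -10-0, -11-1, -111-, 0-1-1, 0-11-, 00--1, 1--00, 1-0-0, 1-00-, 11---}

NONE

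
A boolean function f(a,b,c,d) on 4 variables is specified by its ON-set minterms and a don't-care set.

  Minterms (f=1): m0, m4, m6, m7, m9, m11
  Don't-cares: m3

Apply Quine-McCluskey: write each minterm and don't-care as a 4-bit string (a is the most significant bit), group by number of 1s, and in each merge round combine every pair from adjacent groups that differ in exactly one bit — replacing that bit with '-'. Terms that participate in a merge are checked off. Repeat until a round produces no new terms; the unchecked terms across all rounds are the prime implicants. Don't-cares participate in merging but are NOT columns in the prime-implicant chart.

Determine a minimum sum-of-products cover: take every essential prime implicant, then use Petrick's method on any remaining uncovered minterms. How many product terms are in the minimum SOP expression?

Round 0: 0000✓ 0011✓ 0100✓ 0110✓ 0111✓ 1001✓ 1011✓
Round 1: -011 0-00 0-11 01-0 011- 10-1
PIs = {-011, 0-00, 0-11, 01-0, 011-, 10-1}
Coverage chart:
  m0: 0-00 ←essential
  m4: 0-00,01-0
  m6: 01-0,011-
  m7: 0-11,011-
  m9: 10-1 ←essential
  m11: -011,10-1
Essential: 0-00, 10-1
Petrick residual → 011-
Min cover (3 terms): a'c'd' + a'bc + ab'd

3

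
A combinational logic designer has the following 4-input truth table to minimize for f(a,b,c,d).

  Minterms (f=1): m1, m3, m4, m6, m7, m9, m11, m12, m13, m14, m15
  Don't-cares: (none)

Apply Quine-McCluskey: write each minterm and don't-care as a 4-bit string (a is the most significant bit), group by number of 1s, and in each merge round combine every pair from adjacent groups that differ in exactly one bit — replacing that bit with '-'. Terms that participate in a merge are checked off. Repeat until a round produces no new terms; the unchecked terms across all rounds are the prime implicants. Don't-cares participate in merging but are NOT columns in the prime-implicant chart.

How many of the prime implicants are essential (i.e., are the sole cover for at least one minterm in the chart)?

2

size-2^0 implicants → 0001(✓)  0011(✓)  0100(✓)  0110(✓)  0111(✓)  1001(✓)  1011(✓)  1100(✓)  1101(✓)  1110(✓)  1111(✓)
size-2^1 implicants → -001(✓)  -011(✓)  -100(✓)  -110(✓)  -111(✓)  0-11(✓)  00-1(✓)  01-0(✓)  011-(✓)  1-01(✓)  1-11(✓)  10-1(✓)  11-0(✓)  11-1(✓)  110-(✓)  111-(✓)
size-2^2 implicants → --11  -0-1  -1-0  -11-  1--1  11--
Unchecked terms (primes): --11, -0-1, -1-0, -11-, 1--1, 11--
Minterm coverage:
  m1 ⊆ -0-1 [E]
  m3 ⊆ --11,-0-1
  m4 ⊆ -1-0 [E]
  m6 ⊆ -1-0,-11-
  m7 ⊆ --11,-11-
  m9 ⊆ -0-1,1--1
  m11 ⊆ --11,-0-1,1--1
  m12 ⊆ -1-0,11--
  m13 ⊆ 1--1,11--
  m14 ⊆ -1-0,-11-,11--
  m15 ⊆ --11,-11-,1--1,11--
E = {-0-1, -1-0}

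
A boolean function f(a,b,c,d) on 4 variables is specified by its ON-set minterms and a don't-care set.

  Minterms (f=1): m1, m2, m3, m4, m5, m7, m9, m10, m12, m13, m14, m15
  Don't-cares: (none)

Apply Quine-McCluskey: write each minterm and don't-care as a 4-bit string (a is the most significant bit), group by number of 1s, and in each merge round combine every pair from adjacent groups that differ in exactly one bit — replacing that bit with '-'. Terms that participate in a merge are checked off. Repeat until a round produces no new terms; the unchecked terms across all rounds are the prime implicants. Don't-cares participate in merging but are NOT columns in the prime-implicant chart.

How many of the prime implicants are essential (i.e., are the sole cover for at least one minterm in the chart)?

2

[col 0] 0001*, 0010*, 0011*, 0100*, 0101*, 0111*, 1001*, 1010*, 1100*, 1101*, 1110*, 1111*
[col 1] -001*, -010, -100*, -101*, -111*, 0-01*, 0-11*, 00-1*, 001-, 01-1*, 010-*, 1-01*, 1-10, 11-0*, 11-1*, 110-*, 111-*
[col 2] --01, -1-1, -10-, 0--1, 11--
Prime implicants: --01, -010, -1-1, -10-, 0--1, 001-, 1-10, 11--
PI chart (minterm → PIs covering it):
  1 | --01,0--1
  2 | -010,001-
  3 | 0--1,001-
  4 | -10-  (sole → essential)
  5 | --01,-1-1,-10-,0--1
  7 | -1-1,0--1
  9 | --01  (sole → essential)
  10 | -010,1-10
  12 | -10-,11--
  13 | --01,-1-1,-10-,11--
  14 | 1-10,11--
  15 | -1-1,11--
Essential prime implicants: --01, -10-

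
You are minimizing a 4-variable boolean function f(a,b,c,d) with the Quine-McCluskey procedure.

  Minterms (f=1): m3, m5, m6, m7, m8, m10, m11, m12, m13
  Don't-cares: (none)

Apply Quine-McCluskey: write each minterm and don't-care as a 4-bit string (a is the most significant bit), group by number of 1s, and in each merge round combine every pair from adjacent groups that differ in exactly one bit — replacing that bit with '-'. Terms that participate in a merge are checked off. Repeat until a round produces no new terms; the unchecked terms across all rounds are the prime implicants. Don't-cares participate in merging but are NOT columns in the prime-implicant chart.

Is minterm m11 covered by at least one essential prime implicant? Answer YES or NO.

NO

size-2^0 implicants → 0011(✓)  0101(✓)  0110(✓)  0111(✓)  1000(✓)  1010(✓)  1011(✓)  1100(✓)  1101(✓)
size-2^1 implicants → -011  -101  0-11  01-1  011-  1-00  10-0  101-  110-
Unchecked terms (primes): -011, -101, 0-11, 01-1, 011-, 1-00, 10-0, 101-, 110-
Minterm coverage:
  m3 ⊆ -011,0-11
  m5 ⊆ -101,01-1
  m6 ⊆ 011- [E]
  m7 ⊆ 0-11,01-1,011-
  m8 ⊆ 1-00,10-0
  m10 ⊆ 10-0,101-
  m11 ⊆ -011,101-
  m12 ⊆ 1-00,110-
  m13 ⊆ -101,110-
E = {011-}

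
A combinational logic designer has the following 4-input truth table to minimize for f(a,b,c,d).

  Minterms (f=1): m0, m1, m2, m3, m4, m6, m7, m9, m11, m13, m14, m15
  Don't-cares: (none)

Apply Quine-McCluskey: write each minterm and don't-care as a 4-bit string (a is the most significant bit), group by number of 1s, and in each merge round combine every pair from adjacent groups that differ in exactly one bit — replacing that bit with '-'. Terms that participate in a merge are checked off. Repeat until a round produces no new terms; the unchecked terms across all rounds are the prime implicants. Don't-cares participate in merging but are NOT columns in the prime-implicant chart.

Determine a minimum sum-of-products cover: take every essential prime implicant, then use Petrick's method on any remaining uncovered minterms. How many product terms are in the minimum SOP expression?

Round 0: 0000✓ 0001✓ 0010✓ 0011✓ 0100✓ 0110✓ 0111✓ 1001✓ 1011✓ 1101✓ 1110✓ 1111✓
Round 1: -001✓ -011✓ -110✓ -111✓ 0-00✓ 0-10✓ 0-11✓ 00-0✓ 00-1✓ 000-✓ 001-✓ 01-0✓ 011-✓ 1-01✓ 1-11✓ 10-1✓ 11-1✓ 111-✓
Round 2: --11 -0-1 -11- 0--0 0-1- 00-- 1--1
PIs = {--11, -0-1, -11-, 0--0, 0-1-, 00--, 1--1}
Coverage chart:
  m0: 0--0,00--
  m1: -0-1,00--
  m2: 0--0,0-1-,00--
  m3: --11,-0-1,0-1-,00--
  m4: 0--0 ←essential
  m6: -11-,0--0,0-1-
  m7: --11,-11-,0-1-
  m9: -0-1,1--1
  m11: --11,-0-1,1--1
  m13: 1--1 ←essential
  m14: -11- ←essential
  m15: --11,-11-,1--1
Essential: -11-, 0--0, 1--1
Petrick residual → -0-1
Min cover (4 terms): b'd + bc + a'd' + ad

4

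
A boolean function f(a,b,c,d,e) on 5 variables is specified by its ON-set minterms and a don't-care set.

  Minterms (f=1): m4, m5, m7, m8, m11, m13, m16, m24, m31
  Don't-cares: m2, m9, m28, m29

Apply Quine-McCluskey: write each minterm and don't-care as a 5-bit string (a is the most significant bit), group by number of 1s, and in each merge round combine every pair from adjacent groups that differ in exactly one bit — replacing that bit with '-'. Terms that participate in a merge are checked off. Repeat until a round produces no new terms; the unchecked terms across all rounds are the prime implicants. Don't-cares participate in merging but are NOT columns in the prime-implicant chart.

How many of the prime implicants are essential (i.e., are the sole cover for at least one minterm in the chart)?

[col 0] 00010, 00100*, 00101*, 00111*, 01000*, 01001*, 01011*, 01101*, 10000*, 11000*, 11100*, 11101*, 11111*
[col 1] -1000, -1101, 0-101, 001-1, 0010-, 01-01, 010-1, 0100-, 1-000, 11-00, 111-1, 1110-
Prime implicants: -1000, -1101, 0-101, 00010, 001-1, 0010-, 01-01, 010-1, 0100-, 1-000, 11-00, 111-1, 1110-
PI chart (minterm → PIs covering it):
  4 | 0010-  (sole → essential)
  5 | 0-101,001-1,0010-
  7 | 001-1  (sole → essential)
  8 | -1000,0100-
  11 | 010-1  (sole → essential)
  13 | -1101,0-101,01-01
  16 | 1-000  (sole → essential)
  24 | -1000,1-000,11-00
  31 | 111-1  (sole → essential)
Essential prime implicants: 001-1, 0010-, 010-1, 1-000, 111-1

5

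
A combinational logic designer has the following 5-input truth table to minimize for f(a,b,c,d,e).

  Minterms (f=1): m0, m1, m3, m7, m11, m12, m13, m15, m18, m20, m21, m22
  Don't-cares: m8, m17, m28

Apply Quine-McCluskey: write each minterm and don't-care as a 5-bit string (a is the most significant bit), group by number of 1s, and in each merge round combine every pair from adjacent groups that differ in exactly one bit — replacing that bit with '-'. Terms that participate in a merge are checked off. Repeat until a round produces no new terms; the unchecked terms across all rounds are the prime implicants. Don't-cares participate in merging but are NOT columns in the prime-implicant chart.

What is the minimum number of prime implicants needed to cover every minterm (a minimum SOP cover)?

Round 0: 00000✓ 00001✓ 00011✓ 00111✓ 01000✓ 01011✓ 01100✓ 01101✓ 01111✓ 10001✓ 10010✓ 10100✓ 10101✓ 10110✓ 11100✓
Round 1: -0001 -1100 0-000 0-011✓ 0-111✓ 00-11✓ 000-1 0000- 01-00 01-11✓ 011-1 0110- 1-100 10-01 10-10 101-0 1010-
Round 2: 0--11
PIs = {-0001, -1100, 0--11, 0-000, 000-1, 0000-, 01-00, 011-1, 0110-, 1-100, 10-01, 10-10, 101-0, 1010-}
Coverage chart:
  m0: 0-000,0000-
  m1: -0001,000-1,0000-
  m3: 0--11,000-1
  m7: 0--11 ←essential
  m11: 0--11 ←essential
  m12: -1100,01-00,0110-
  m13: 011-1,0110-
  m15: 0--11,011-1
  m18: 10-10 ←essential
  m20: 1-100,101-0,1010-
  m21: 10-01,1010-
  m22: 10-10,101-0
Essential: 0--11, 10-10
Petrick residual → 0000-, 0110-, 1010-
Min cover (5 terms): a'de + a'b'c'd' + a'bcd' + ab'de' + ab'cd'

5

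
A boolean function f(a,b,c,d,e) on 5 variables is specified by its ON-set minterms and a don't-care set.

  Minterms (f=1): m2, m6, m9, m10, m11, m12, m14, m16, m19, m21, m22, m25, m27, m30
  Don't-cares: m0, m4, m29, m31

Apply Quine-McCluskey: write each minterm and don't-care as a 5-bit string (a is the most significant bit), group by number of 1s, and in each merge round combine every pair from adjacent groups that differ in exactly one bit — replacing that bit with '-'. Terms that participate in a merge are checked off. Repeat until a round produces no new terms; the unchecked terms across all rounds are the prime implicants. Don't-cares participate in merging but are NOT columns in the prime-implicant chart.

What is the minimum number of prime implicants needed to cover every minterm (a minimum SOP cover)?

7

size-2^0 implicants → 00000(✓)  00010(✓)  00100(✓)  00110(✓)  01001(✓)  01010(✓)  01011(✓)  01100(✓)  01110(✓)  10000(✓)  10011(✓)  10101(✓)  10110(✓)  11001(✓)  11011(✓)  11101(✓)  11110(✓)  11111(✓)
size-2^1 implicants → -0000  -0110(✓)  -1001(✓)  -1011(✓)  -1110(✓)  0-010(✓)  0-100(✓)  0-110(✓)  00-00(✓)  00-10(✓)  000-0(✓)  001-0(✓)  01-10(✓)  010-1(✓)  0101-  011-0(✓)  1-011  1-101  1-110(✓)  11-01(✓)  11-11(✓)  110-1(✓)  111-1(✓)  1111-
size-2^2 implicants → --110  -10-1  0--10  0-1-0  00--0  11--1
Unchecked terms (primes): --110, -0000, -10-1, 0--10, 0-1-0, 00--0, 0101-, 1-011, 1-101, 11--1, 1111-
Minterm coverage:
  m2 ⊆ 0--10,00--0
  m6 ⊆ --110,0--10,0-1-0,00--0
  m9 ⊆ -10-1 [E]
  m10 ⊆ 0--10,0101-
  m11 ⊆ -10-1,0101-
  m12 ⊆ 0-1-0 [E]
  m14 ⊆ --110,0--10,0-1-0
  m16 ⊆ -0000 [E]
  m19 ⊆ 1-011 [E]
  m21 ⊆ 1-101 [E]
  m22 ⊆ --110 [E]
  m25 ⊆ -10-1,11--1
  m27 ⊆ -10-1,1-011,11--1
  m30 ⊆ --110,1111-
E = {--110, -0000, -10-1, 0-1-0, 1-011, 1-101}
Petrick residual → 0--10
Cover = cde' + b'c'd'e' + bc'e + a'de' + a'ce' + ac'de + acd'e  |cover|=7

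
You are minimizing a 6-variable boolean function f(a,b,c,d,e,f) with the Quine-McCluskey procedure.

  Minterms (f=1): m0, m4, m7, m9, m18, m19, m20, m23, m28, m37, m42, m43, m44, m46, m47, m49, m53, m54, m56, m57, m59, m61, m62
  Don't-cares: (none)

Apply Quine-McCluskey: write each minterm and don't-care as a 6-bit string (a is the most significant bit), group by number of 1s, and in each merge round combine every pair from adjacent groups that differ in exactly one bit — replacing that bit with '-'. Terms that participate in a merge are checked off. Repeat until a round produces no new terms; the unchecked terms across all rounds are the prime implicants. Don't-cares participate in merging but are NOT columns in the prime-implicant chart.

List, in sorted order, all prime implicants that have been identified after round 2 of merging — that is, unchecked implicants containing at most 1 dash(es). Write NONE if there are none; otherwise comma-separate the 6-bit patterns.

size-2^0 implicants → 000000(✓)  000100(✓)  000111(✓)  001001  010010(✓)  010011(✓)  010100(✓)  010111(✓)  011100(✓)  100101(✓)  101010(✓)  101011(✓)  101100(✓)  101110(✓)  101111(✓)  110001(✓)  110101(✓)  110110(✓)  111000(✓)  111001(✓)  111011(✓)  111101(✓)  111110(✓)
size-2^1 implicants → 0-0100  0-0111  000-00  01-100  010-11  01001-  1-0101  1-1011  1-1110  101-10(✓)  101-11(✓)  10101-(✓)  1011-0  10111-(✓)  11-001(✓)  11-101(✓)  11-110  110-01(✓)  111-01(✓)  1110-1  11100-
size-2^2 implicants → 101-1-  11--01
Unchecked terms (primes): 0-0100, 0-0111, 000-00, 001001, 01-100, 010-11, 01001-, 1-0101, 1-1011, 1-1110, 101-1-, 1011-0, 11--01, 11-110, 1110-1, 11100-

0-0100, 0-0111, 000-00, 001001, 01-100, 010-11, 01001-, 1-0101, 1-1011, 1-1110, 1011-0, 11-110, 1110-1, 11100-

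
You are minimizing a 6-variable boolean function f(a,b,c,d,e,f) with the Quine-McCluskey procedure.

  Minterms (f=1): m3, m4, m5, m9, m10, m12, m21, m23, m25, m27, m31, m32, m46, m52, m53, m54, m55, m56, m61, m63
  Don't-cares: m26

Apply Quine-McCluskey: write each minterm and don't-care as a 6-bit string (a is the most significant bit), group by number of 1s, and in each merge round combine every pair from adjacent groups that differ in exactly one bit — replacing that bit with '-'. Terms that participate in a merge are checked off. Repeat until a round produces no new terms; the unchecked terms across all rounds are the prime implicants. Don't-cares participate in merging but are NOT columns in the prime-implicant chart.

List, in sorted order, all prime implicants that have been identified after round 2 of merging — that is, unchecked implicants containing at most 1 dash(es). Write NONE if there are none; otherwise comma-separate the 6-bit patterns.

0-0101, 0-1001, 0-1010, 00-100, 000011, 00010-, 011-11, 0110-1, 01101-, 100000, 101110, 111000

size-2^0 implicants → 000011  000100(✓)  000101(✓)  001001(✓)  001010(✓)  001100(✓)  010101(✓)  010111(✓)  011001(✓)  011010(✓)  011011(✓)  011111(✓)  100000  101110  110100(✓)  110101(✓)  110110(✓)  110111(✓)  111000  111101(✓)  111111(✓)
size-2^1 implicants → -10101(✓)  -10111(✓)  -11111(✓)  0-0101  0-1001  0-1010  00-100  00010-  01-111(✓)  0101-1(✓)  011-11  0110-1  01101-  11-101(✓)  11-111(✓)  1101-0(✓)  1101-1(✓)  11010-(✓)  11011-(✓)  1111-1(✓)
size-2^2 implicants → -1-111  -101-1  11-1-1  1101--
Unchecked terms (primes): -1-111, -101-1, 0-0101, 0-1001, 0-1010, 00-100, 000011, 00010-, 011-11, 0110-1, 01101-, 100000, 101110, 11-1-1, 1101--, 111000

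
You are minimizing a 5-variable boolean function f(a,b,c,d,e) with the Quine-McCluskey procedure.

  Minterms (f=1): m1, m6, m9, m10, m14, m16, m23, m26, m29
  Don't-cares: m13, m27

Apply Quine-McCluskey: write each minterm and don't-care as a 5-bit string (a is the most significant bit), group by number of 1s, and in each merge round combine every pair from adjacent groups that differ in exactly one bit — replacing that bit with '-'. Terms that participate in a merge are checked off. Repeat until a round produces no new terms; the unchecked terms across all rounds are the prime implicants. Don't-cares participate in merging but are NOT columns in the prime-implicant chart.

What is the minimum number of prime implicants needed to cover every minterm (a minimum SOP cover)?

6

Round 0: 00001✓ 00110✓ 01001✓ 01010✓ 01101✓ 01110✓ 10000 10111 11010✓ 11011✓ 11101✓
Round 1: -1010 -1101 0-001 0-110 01-01 01-10 1101-
PIs = {-1010, -1101, 0-001, 0-110, 01-01, 01-10, 10000, 10111, 1101-}
Coverage chart:
  m1: 0-001 ←essential
  m6: 0-110 ←essential
  m9: 0-001,01-01
  m10: -1010,01-10
  m14: 0-110,01-10
  m16: 10000 ←essential
  m23: 10111 ←essential
  m26: -1010,1101-
  m29: -1101 ←essential
Essential: -1101, 0-001, 0-110, 10000, 10111
Petrick residual → -1010
Min cover (6 terms): bc'de' + bcd'e + a'c'd'e + a'cde' + ab'c'd'e' + ab'cde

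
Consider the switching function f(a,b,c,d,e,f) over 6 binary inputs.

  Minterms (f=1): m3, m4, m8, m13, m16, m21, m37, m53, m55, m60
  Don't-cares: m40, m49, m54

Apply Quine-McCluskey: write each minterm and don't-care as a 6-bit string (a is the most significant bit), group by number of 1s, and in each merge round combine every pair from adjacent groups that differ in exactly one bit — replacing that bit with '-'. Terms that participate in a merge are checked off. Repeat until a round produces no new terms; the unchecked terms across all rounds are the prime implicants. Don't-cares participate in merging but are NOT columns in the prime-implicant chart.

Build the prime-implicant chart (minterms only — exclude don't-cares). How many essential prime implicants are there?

size-2^0 implicants → 000011  000100  001000(✓)  001101  010000  010101(✓)  100101(✓)  101000(✓)  110001(✓)  110101(✓)  110110(✓)  110111(✓)  111100
size-2^1 implicants → -01000  -10101  1-0101  110-01  1101-1  11011-
Unchecked terms (primes): -01000, -10101, 000011, 000100, 001101, 010000, 1-0101, 110-01, 1101-1, 11011-, 111100
Minterm coverage:
  m3 ⊆ 000011 [E]
  m4 ⊆ 000100 [E]
  m8 ⊆ -01000 [E]
  m13 ⊆ 001101 [E]
  m16 ⊆ 010000 [E]
  m21 ⊆ -10101 [E]
  m37 ⊆ 1-0101 [E]
  m53 ⊆ -10101,1-0101,110-01,1101-1
  m55 ⊆ 1101-1,11011-
  m60 ⊆ 111100 [E]
E = {-01000, -10101, 000011, 000100, 001101, 010000, 1-0101, 111100}

8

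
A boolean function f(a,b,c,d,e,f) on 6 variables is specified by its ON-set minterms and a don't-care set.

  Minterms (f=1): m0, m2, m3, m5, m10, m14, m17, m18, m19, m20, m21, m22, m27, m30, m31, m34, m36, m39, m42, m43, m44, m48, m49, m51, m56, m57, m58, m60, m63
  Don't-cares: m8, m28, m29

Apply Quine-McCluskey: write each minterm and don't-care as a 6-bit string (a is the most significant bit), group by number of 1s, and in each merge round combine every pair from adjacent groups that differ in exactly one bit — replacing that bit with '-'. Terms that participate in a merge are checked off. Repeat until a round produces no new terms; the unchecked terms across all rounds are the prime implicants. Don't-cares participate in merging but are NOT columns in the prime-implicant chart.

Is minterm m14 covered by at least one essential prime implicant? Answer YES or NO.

size-2^0 implicants → 000000(✓)  000010(✓)  000011(✓)  000101(✓)  001000(✓)  001010(✓)  001110(✓)  010001(✓)  010010(✓)  010011(✓)  010100(✓)  010101(✓)  010110(✓)  011011(✓)  011100(✓)  011101(✓)  011110(✓)  011111(✓)  100010(✓)  100100(✓)  100111  101010(✓)  101011(✓)  101100(✓)  110000(✓)  110001(✓)  110011(✓)  111000(✓)  111001(✓)  111010(✓)  111100(✓)  111111(✓)
size-2^1 implicants → -00010(✓)  -01010(✓)  -10001(✓)  -10011(✓)  -11100  -11111  0-0010(✓)  0-0011(✓)  0-0101  0-1110  00-000(✓)  00-010(✓)  0000-0(✓)  00001-(✓)  001-10  0010-0(✓)  01-011  01-100(✓)  01-101(✓)  01-110(✓)  010-01  010-10  0100-1(✓)  01001-(✓)  0101-0(✓)  01010-(✓)  011-11  0111-0(✓)  0111-1(✓)  01110-(✓)  01111-(✓)  1-1010  1-1100  10-010(✓)  10-100  10101-  11-000(✓)  11-001(✓)  1100-1(✓)  11000-(✓)  111-00  1110-0  11100-(✓)
size-2^2 implicants → -0-010  -100-1  0-001-  00-0-0  01-1-0  01-10-  0111--  11-00-
Unchecked terms (primes): -0-010, -100-1, -11100, -11111, 0-001-, 0-0101, 0-1110, 00-0-0, 001-10, 01-011, 01-1-0, 01-10-, 010-01, 010-10, 011-11, 0111--, 1-1010, 1-1100, 10-100, 100111, 10101-, 11-00-, 111-00, 1110-0
Minterm coverage:
  m0 ⊆ 00-0-0 [E]
  m2 ⊆ -0-010,0-001-,00-0-0
  m3 ⊆ 0-001- [E]
  m5 ⊆ 0-0101 [E]
  m10 ⊆ -0-010,00-0-0,001-10
  m14 ⊆ 0-1110,001-10
  m17 ⊆ -100-1,010-01
  m18 ⊆ 0-001-,010-10
  m19 ⊆ -100-1,0-001-,01-011
  m20 ⊆ 01-1-0,01-10-
  m21 ⊆ 0-0101,01-10-,010-01
  m22 ⊆ 01-1-0,010-10
  m27 ⊆ 01-011,011-11
  m30 ⊆ 0-1110,01-1-0,0111--
  m31 ⊆ -11111,011-11,0111--
  m34 ⊆ -0-010 [E]
  m36 ⊆ 10-100 [E]
  m39 ⊆ 100111 [E]
  m42 ⊆ -0-010,1-1010,10101-
  m43 ⊆ 10101- [E]
  m44 ⊆ 1-1100,10-100
  m48 ⊆ 11-00- [E]
  m49 ⊆ -100-1,11-00-
  m51 ⊆ -100-1 [E]
  m56 ⊆ 11-00-,111-00,1110-0
  m57 ⊆ 11-00- [E]
  m58 ⊆ 1-1010,1110-0
  m60 ⊆ -11100,1-1100,111-00
  m63 ⊆ -11111 [E]
E = {-0-010, -100-1, -11111, 0-001-, 0-0101, 00-0-0, 10-100, 100111, 10101-, 11-00-}

NO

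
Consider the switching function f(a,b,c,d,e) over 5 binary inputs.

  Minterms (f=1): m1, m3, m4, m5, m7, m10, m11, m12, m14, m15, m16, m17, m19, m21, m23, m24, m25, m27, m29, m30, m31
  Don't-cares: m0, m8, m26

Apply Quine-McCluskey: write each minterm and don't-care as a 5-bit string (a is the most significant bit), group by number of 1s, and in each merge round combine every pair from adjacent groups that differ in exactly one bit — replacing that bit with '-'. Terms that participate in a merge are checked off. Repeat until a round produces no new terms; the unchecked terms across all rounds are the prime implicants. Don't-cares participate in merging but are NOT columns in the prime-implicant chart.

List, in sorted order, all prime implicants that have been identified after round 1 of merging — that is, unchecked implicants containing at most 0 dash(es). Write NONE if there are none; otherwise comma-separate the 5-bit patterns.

size-2^0 implicants → 00000(✓)  00001(✓)  00011(✓)  00100(✓)  00101(✓)  00111(✓)  01000(✓)  01010(✓)  01011(✓)  01100(✓)  01110(✓)  01111(✓)  10000(✓)  10001(✓)  10011(✓)  10101(✓)  10111(✓)  11000(✓)  11001(✓)  11010(✓)  11011(✓)  11101(✓)  11110(✓)  11111(✓)
size-2^1 implicants → -0000(✓)  -0001(✓)  -0011(✓)  -0101(✓)  -0111(✓)  -1000(✓)  -1010(✓)  -1011(✓)  -1110(✓)  -1111(✓)  0-000(✓)  0-011(✓)  0-100(✓)  0-111(✓)  00-00(✓)  00-01(✓)  00-11(✓)  000-1(✓)  0000-(✓)  001-1(✓)  0010-(✓)  01-00(✓)  01-10(✓)  01-11(✓)  010-0(✓)  0101-(✓)  011-0(✓)  0111-(✓)  1-000(✓)  1-001(✓)  1-011(✓)  1-101(✓)  1-111(✓)  10-01(✓)  10-11(✓)  100-1(✓)  1000-(✓)  101-1(✓)  11-01(✓)  11-10(✓)  11-11(✓)  110-0(✓)  110-1(✓)  1100-(✓)  1101-(✓)  111-1(✓)  1111-(✓)
size-2^2 implicants → --000  --011(✓)  --111(✓)  -0-01(✓)  -0-11(✓)  -00-1(✓)  -000-  -01-1(✓)  -1-10(✓)  -1-11(✓)  -10-0  -101-(✓)  -111-(✓)  0--00  0--11(✓)  00--1(✓)  00-0-  01--0  01-1-(✓)  1--01(✓)  1--11(✓)  1-0-1(✓)  1-00-  1-1-1(✓)  10--1(✓)  11--1(✓)  11-1-(✓)  110--
size-2^3 implicants → ---11  -0--1  -1-1-  1---1
Unchecked terms (primes): ---11, --000, -0--1, -000-, -1-1-, -10-0, 0--00, 00-0-, 01--0, 1---1, 1-00-, 110--

NONE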